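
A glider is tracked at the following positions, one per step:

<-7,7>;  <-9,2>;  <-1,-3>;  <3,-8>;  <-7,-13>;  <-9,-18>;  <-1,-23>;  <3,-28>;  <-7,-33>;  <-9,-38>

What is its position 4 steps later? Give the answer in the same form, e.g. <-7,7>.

The first coordinate repeats the cycle [-7, -9, -1, 3] with period 4; step 13 mod 4 = 1, giving -9.
The second coordinate changes by -5 each step, so at step 13 it is 7 + 13·(-5) = -58.

<-9,-58>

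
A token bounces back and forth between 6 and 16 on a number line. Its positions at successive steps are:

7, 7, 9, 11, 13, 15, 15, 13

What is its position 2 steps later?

9

The value reflects between 6 and 16, moving 2 per step.
  step 8: 13 → 11
  step 9: 11 → 9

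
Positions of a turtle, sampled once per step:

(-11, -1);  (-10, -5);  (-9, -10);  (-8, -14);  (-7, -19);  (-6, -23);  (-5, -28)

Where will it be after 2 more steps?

Differencing gives (+1, -4), (+1, -5), (+1, -4), (+1, -5), (+1, -4), (+1, -5). This is the pattern (+1, -4), (+1, -5) repeated.
step 7: apply (+1, -4) → (-4, -32)
step 8: apply (+1, -5) → (-3, -37)

(-3, -37)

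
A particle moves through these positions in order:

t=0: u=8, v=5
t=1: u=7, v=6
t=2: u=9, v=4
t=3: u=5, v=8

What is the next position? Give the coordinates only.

Step-to-step displacements: (-1,+1), (+2,-2), (-4,+4); each is -2× the previous.
step 4: u=5, v=8 + (+8,-8) → u=13, v=0

u=13, v=0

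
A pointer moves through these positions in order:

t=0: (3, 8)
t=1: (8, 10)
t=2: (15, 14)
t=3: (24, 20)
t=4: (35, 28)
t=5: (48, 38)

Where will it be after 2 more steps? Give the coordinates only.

(80, 64)

Taking differences between consecutive positions: (+5, +2), (+7, +4), (+9, +6), (+11, +8), (+13, +10). These grow by (+2, +2) each step.
step 6: (48, 38) + (+15, +12) → (63, 50)
step 7: (63, 50) + (+17, +14) → (80, 64)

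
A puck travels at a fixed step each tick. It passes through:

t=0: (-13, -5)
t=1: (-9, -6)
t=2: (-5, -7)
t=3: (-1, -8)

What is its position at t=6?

Each step adds (+4, -1) to the position.
step 4: (-1, -8) + (+4, -1) → (3, -9)
step 5: (3, -9) + (+4, -1) → (7, -10)
step 6: (7, -10) + (+4, -1) → (11, -11)

(11, -11)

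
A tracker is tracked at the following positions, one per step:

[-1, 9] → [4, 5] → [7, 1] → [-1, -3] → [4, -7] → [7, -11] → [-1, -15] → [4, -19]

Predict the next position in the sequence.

[7, -23]

First: cycles through -1, 4, 7 every 3 steps. Step 8 lands at position 2 of the cycle → 7.
Second: linear, -4 per step → -23 at step 8.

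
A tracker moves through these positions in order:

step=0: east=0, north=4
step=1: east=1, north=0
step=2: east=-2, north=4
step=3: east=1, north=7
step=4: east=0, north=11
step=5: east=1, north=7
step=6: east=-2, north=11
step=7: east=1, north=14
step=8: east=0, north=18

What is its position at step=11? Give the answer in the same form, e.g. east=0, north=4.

Step-to-step displacements: (+1, -4), (-3, +4), (+3, +3), (-1, +4), (+1, -4), (-3, +4), (+3, +3), (-1, +4) — a repeating cycle of length 4.
step 9: apply (+1, -4) → east=1, north=14
step 10: apply (-3, +4) → east=-2, north=18
step 11: apply (+3, +3) → east=1, north=21

east=1, north=21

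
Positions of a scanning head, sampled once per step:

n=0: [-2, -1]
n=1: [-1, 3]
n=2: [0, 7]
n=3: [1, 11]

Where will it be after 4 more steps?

[5, 27]

Constant displacement of [+1, +4] per step.
step 4: [1, 11] + [+1, +4] → [2, 15]
step 5: [2, 15] + [+1, +4] → [3, 19]
step 6: [3, 19] + [+1, +4] → [4, 23]
step 7: [4, 23] + [+1, +4] → [5, 27]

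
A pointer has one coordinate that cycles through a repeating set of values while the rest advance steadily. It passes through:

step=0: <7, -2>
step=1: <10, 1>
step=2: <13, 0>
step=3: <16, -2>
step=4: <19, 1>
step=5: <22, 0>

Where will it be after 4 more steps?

<34, -2>

First: linear, +3 per step → 34 at step 9.
Second: cycles through -2, 1, 0 every 3 steps. Step 9 lands at position 0 of the cycle → -2.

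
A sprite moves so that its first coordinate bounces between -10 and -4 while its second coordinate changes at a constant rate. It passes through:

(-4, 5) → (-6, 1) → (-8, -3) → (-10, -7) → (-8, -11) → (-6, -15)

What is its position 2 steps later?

(-6, -23)

The first coordinate reflects between -10 and -4, moving 2 per step.
  step 6: -6 → -4
  step 7: -4 → -6
The second coordinate changes by -4 each step: at step 7 it is -23.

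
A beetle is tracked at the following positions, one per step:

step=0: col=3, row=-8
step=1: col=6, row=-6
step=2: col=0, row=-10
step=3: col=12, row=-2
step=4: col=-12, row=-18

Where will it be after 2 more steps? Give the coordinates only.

col=-60, row=-50

Step-to-step displacements: (+3,+2), (-6,-4), (+12,+8), (-24,-16); each is -2× the previous.
step 5: col=-12, row=-18 + (+48,+32) → col=36, row=14
step 6: col=36, row=14 + (-96,-64) → col=-60, row=-50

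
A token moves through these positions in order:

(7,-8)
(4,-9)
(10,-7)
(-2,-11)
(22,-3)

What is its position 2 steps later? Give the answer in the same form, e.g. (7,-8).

The jumps are (-3,-1), (+6,+2), (-12,-4), (+24,+8) — a geometric progression with ratio -2.
step 5: (22,-3) + (-48,-16) → (-26,-19)
step 6: (-26,-19) + (+96,+32) → (70,13)

(70,13)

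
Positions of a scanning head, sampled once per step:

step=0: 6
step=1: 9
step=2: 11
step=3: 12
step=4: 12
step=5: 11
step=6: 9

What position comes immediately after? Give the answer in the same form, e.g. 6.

6

Successive displacements: +3, +2, +1, +0, -1, -2 — each changes by -1.
step 7: 9 − 3 → 6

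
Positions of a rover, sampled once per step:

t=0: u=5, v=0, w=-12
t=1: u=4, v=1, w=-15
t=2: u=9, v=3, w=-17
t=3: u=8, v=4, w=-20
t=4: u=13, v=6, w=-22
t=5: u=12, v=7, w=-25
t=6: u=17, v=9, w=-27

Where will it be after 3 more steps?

u=20, v=13, w=-35

Differencing gives (-1,+1,-3), (+5,+2,-2), (-1,+1,-3), (+5,+2,-2), (-1,+1,-3), (+5,+2,-2). This is the pattern (-1,+1,-3), (+5,+2,-2) repeated.
step 7: apply (-1,+1,-3) → u=16, v=10, w=-30
step 8: apply (+5,+2,-2) → u=21, v=12, w=-32
step 9: apply (-1,+1,-3) → u=20, v=13, w=-35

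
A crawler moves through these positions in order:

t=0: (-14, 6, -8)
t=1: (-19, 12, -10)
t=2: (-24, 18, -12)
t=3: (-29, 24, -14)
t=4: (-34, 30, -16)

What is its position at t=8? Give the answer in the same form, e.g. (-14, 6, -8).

(-54, 54, -24)

Each step adds (-5, +6, -2) to the position.
step 5: (-34, 30, -16) + (-5, +6, -2) → (-39, 36, -18)
step 6: (-39, 36, -18) + (-5, +6, -2) → (-44, 42, -20)
step 7: (-44, 42, -20) + (-5, +6, -2) → (-49, 48, -22)
step 8: (-49, 48, -22) + (-5, +6, -2) → (-54, 54, -24)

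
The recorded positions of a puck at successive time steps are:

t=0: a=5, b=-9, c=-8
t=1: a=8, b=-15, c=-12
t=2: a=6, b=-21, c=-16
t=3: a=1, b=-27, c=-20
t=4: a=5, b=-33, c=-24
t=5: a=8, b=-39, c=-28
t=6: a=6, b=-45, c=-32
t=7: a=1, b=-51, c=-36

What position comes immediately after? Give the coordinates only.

A: cycles through 5, 8, 6, 1 every 4 steps. Step 8 lands at position 0 of the cycle → 5.
B: linear, -6 per step → -57 at step 8.
C: linear, -4 per step → -40 at step 8.

a=5, b=-57, c=-40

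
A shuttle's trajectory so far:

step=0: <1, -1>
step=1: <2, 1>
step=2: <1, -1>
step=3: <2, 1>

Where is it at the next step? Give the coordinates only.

Step-to-step displacements: <+1, +2>, <-1, -2>, <+1, +2>; each is -1× the previous.
step 4: <2, 1> + <-1, -2> → <1, -1>

<1, -1>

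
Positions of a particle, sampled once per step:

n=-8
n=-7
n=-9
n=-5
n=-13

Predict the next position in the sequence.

n=3

The jumps are +1, -2, +4, -8 — a geometric progression with ratio -2.
step 5: -13 + 16 → n=3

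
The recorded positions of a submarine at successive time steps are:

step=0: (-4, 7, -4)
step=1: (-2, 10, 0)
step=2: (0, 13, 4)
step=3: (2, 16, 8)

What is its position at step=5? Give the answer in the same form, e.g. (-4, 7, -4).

Constant displacement of (+2, +3, +4) per step.
step 4: (2, 16, 8) + (+2, +3, +4) → (4, 19, 12)
step 5: (4, 19, 12) + (+2, +3, +4) → (6, 22, 16)

(6, 22, 16)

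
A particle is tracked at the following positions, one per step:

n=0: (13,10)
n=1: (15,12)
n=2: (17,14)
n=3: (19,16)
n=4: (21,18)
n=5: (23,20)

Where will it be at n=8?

Constant displacement of (+2,+2) per step.
step 6: (23,20) + (+2,+2) → (25,22)
step 7: (25,22) + (+2,+2) → (27,24)
step 8: (27,24) + (+2,+2) → (29,26)

(29,26)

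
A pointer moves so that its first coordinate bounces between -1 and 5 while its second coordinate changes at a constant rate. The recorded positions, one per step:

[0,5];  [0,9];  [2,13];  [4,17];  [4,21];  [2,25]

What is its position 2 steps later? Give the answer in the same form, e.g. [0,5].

[0,33]

The first coordinate reflects between -1 and 5, moving 2 per step.
  step 6: 2 → 0
  step 7: 0 → 0
The second coordinate changes by +4 each step: at step 7 it is 33.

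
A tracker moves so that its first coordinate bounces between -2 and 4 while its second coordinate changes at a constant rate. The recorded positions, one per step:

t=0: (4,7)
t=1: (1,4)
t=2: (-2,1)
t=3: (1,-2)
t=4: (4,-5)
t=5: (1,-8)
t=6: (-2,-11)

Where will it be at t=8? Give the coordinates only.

The first coordinate travels 3 per step and bounces off the walls at -2 and 4.
  step 7: -2 → 1
  step 8: 1 → 4
The second coordinate changes by -3 each step: at step 8 it is -17.

(4,-17)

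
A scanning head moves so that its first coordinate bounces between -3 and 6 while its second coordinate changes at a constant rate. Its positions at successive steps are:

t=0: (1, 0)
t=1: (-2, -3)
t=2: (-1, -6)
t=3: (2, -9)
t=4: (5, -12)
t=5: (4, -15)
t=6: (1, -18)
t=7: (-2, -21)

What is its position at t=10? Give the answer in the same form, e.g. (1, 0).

The first coordinate travels 3 per step and bounces off the walls at -3 and 6.
  step 8: -2 → -1
  step 9: -1 → 2
  step 10: 2 → 5
The second coordinate changes by -3 each step: at step 10 it is -30.

(5, -30)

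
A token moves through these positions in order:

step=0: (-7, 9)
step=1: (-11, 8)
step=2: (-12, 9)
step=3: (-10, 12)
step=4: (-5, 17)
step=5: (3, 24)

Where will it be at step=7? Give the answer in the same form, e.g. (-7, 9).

Successive displacements: (-4, -1), (-1, +1), (+2, +3), (+5, +5), (+8, +7) — each changes by (+3, +2).
step 6: (3, 24) + (+11, +9) → (14, 33)
step 7: (14, 33) + (+14, +11) → (28, 44)

(28, 44)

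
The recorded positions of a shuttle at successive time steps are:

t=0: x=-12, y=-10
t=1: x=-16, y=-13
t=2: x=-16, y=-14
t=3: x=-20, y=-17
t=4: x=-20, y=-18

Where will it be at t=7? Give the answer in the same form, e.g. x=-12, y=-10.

The moves between consecutive positions are (-4, -3), (+0, -1), (-4, -3), (+0, -1); they repeat the 2-cycle [(-4, -3), (+0, -1)].
step 5: apply (-4, -3) → x=-24, y=-21
step 6: apply (+0, -1) → x=-24, y=-22
step 7: apply (-4, -3) → x=-28, y=-25

x=-28, y=-25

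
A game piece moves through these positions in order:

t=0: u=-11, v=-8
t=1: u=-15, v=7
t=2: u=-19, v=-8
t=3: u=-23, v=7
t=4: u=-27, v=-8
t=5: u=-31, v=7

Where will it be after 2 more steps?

U: linear, -4 per step → -39 at step 7.
V: cycles through -8, 7 every 2 steps. Step 7 lands at position 1 of the cycle → 7.

u=-39, v=7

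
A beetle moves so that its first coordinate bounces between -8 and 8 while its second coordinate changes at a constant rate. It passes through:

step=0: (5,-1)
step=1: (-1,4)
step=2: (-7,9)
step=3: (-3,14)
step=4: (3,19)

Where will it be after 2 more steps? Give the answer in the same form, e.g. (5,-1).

The first coordinate travels 6 per step and bounces off the walls at -8 and 8.
  step 5: 3 → 7
  step 6: 7 → 1
The second coordinate changes by +5 each step: at step 6 it is 29.

(1,29)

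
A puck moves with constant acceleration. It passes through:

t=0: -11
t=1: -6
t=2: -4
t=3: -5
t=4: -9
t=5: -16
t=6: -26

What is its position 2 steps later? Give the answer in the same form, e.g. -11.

Taking differences between consecutive positions: +5, +2, -1, -4, -7, -10. These grow by -3 each step.
step 7: -26 − 13 → -39
step 8: -39 − 16 → -55

-55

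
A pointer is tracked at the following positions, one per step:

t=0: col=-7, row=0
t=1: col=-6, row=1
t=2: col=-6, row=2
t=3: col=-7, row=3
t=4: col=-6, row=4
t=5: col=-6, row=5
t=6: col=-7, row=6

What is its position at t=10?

The col coordinate repeats the cycle [-7, -6, -6] with period 3; step 10 mod 3 = 1, giving -6.
The row coordinate changes by +1 each step, so at step 10 it is 0 + 10·(1) = 10.

col=-6, row=10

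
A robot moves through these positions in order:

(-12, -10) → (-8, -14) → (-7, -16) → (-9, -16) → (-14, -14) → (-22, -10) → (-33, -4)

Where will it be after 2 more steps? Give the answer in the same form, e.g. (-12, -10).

(-64, 14)

Taking differences between consecutive positions: (+4, -4), (+1, -2), (-2, +0), (-5, +2), (-8, +4), (-11, +6). These grow by (-3, +2) each step.
step 7: (-33, -4) + (-14, +8) → (-47, 4)
step 8: (-47, 4) + (-17, +10) → (-64, 14)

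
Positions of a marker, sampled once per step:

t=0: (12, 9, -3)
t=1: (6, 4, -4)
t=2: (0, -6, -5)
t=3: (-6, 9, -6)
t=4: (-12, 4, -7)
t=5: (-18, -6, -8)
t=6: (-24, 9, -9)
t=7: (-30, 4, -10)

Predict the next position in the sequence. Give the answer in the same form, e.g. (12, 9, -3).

The first coordinate changes by -6 each step, so at step 8 it is 12 + 8·(-6) = -36.
The second coordinate repeats the cycle [9, 4, -6] with period 3; step 8 mod 3 = 2, giving -6.
The third coordinate changes by -1 each step, so at step 8 it is -3 + 8·(-1) = -11.

(-36, -6, -11)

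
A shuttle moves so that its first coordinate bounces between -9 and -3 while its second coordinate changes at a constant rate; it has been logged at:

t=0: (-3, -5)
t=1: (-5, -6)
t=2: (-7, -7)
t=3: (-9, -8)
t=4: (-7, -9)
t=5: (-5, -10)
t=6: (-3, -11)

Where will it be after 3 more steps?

(-9, -14)

The first coordinate travels 2 per step and bounces off the walls at -9 and -3.
  step 7: -3 → -5
  step 8: -5 → -7
  step 9: -7 → -9
The second coordinate changes by -1 each step: at step 9 it is -14.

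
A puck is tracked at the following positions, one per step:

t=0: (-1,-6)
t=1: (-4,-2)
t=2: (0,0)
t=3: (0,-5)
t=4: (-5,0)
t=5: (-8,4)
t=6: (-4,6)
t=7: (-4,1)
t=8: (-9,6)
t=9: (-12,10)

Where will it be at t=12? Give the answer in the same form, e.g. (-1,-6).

Step-to-step displacements: (-3,+4), (+4,+2), (+0,-5), (-5,+5), (-3,+4), (+4,+2), (+0,-5), (-5,+5), (-3,+4) — a repeating cycle of length 4.
step 10: apply (+4,+2) → (-8,12)
step 11: apply (+0,-5) → (-8,7)
step 12: apply (-5,+5) → (-13,12)

(-13,12)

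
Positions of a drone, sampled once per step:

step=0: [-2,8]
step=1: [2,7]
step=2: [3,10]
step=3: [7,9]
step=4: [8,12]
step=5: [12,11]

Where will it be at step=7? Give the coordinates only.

[17,13]

Step-to-step displacements: [+4,-1], [+1,+3], [+4,-1], [+1,+3], [+4,-1] — a repeating cycle of length 2.
step 6: apply [+1,+3] → [13,14]
step 7: apply [+4,-1] → [17,13]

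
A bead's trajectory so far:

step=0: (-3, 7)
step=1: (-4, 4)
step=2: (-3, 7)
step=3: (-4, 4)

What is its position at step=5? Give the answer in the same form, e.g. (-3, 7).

(-4, 4)

Step-to-step displacements: (-1, -3), (+1, +3), (-1, -3); each is -1× the previous.
step 4: (-4, 4) + (+1, +3) → (-3, 7)
step 5: (-3, 7) + (-1, -3) → (-4, 4)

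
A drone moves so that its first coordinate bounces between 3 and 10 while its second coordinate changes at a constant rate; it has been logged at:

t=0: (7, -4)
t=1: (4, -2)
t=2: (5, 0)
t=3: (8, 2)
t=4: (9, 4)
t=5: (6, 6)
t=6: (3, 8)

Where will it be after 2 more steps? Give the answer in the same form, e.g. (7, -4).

(9, 12)

The first coordinate travels 3 per step and bounces off the walls at 3 and 10.
  step 7: 3 → 6
  step 8: 6 → 9
The second coordinate changes by +2 each step: at step 8 it is 12.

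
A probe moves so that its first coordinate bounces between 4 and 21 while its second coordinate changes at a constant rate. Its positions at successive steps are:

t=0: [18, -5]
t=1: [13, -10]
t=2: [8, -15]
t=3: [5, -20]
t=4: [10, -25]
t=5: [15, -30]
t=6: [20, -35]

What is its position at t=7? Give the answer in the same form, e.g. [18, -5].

[17, -40]

The first coordinate travels 5 per step and bounces off the walls at 4 and 21.
  step 7: 20 → 17
The second coordinate changes by -5 each step: at step 7 it is -40.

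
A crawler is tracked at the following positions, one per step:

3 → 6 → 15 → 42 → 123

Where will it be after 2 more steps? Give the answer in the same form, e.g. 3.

Step-to-step displacements: +3, +9, +27, +81; each is 3× the previous.
step 5: 123 + 243 → 366
step 6: 366 + 729 → 1095

1095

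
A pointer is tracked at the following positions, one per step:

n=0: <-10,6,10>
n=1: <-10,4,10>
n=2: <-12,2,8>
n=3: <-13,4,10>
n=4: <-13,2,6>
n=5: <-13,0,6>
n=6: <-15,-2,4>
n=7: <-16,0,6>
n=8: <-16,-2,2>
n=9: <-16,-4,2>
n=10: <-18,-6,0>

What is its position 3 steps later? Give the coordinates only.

The moves between consecutive positions are <+0,-2,+0>, <-2,-2,-2>, <-1,+2,+2>, <+0,-2,-4>, <+0,-2,+0>, <-2,-2,-2>, <-1,+2,+2>, <+0,-2,-4>, <+0,-2,+0>, <-2,-2,-2>; they repeat the 4-cycle [<+0,-2,+0>, <-2,-2,-2>, <-1,+2,+2>, <+0,-2,-4>].
step 11: apply <-1,+2,+2> → <-19,-4,2>
step 12: apply <+0,-2,-4> → <-19,-6,-2>
step 13: apply <+0,-2,+0> → <-19,-8,-2>

<-19,-8,-2>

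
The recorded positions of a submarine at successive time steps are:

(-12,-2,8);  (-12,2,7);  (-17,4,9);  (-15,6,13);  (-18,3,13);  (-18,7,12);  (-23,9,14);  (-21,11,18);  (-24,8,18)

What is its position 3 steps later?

Step-to-step displacements: (+0,+4,-1), (-5,+2,+2), (+2,+2,+4), (-3,-3,+0), (+0,+4,-1), (-5,+2,+2), (+2,+2,+4), (-3,-3,+0) — a repeating cycle of length 4.
step 9: apply (+0,+4,-1) → (-24,12,17)
step 10: apply (-5,+2,+2) → (-29,14,19)
step 11: apply (+2,+2,+4) → (-27,16,23)

(-27,16,23)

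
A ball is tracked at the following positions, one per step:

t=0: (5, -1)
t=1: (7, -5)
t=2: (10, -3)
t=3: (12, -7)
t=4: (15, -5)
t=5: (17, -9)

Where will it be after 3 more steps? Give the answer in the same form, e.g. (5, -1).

Differencing gives (+2, -4), (+3, +2), (+2, -4), (+3, +2), (+2, -4). This is the pattern (+2, -4), (+3, +2) repeated.
step 6: apply (+3, +2) → (20, -7)
step 7: apply (+2, -4) → (22, -11)
step 8: apply (+3, +2) → (25, -9)

(25, -9)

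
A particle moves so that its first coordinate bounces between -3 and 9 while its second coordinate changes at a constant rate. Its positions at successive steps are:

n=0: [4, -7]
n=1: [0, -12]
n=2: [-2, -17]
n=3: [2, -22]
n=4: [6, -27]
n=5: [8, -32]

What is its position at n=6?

[4, -37]

The first coordinate reflects between -3 and 9, moving 4 per step.
  step 6: 8 → 4
The second coordinate changes by -5 each step: at step 6 it is -37.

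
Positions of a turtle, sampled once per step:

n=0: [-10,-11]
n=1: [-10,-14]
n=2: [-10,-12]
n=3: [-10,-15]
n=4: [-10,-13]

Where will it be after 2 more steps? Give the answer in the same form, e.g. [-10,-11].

[-10,-14]

The moves between consecutive positions are [+0,-3], [+0,+2], [+0,-3], [+0,+2]; they repeat the 2-cycle [[+0,-3], [+0,+2]].
step 5: apply [+0,-3] → [-10,-16]
step 6: apply [+0,+2] → [-10,-14]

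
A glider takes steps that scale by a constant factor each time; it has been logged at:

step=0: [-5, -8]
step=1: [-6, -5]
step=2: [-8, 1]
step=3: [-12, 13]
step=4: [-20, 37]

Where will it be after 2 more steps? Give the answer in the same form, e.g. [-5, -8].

[-68, 181]

The jumps are [-1, +3], [-2, +6], [-4, +12], [-8, +24] — a geometric progression with ratio 2.
step 5: [-20, 37] + [-16, +48] → [-36, 85]
step 6: [-36, 85] + [-32, +96] → [-68, 181]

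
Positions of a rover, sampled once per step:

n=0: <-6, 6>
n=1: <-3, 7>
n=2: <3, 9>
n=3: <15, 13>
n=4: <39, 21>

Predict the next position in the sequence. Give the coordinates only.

<87, 37>

The jumps are <+3, +1>, <+6, +2>, <+12, +4>, <+24, +8> — a geometric progression with ratio 2.
step 5: <39, 21> + <+48, +16> → <87, 37>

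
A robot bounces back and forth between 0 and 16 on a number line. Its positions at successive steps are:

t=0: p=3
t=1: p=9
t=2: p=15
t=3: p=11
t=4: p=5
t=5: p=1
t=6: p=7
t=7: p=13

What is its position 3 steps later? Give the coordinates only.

The value travels 6 per step and bounces off the walls at 0 and 16.
  step 8: 13 → 13
  step 9: 13 → 7
  step 10: 7 → 1

p=1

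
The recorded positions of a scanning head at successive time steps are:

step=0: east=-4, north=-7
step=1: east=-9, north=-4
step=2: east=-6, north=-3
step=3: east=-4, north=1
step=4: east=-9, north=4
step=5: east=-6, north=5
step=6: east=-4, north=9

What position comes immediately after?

Differencing gives (-5, +3), (+3, +1), (+2, +4), (-5, +3), (+3, +1), (+2, +4). This is the pattern (-5, +3), (+3, +1), (+2, +4) repeated.
step 7: apply (-5, +3) → east=-9, north=12

east=-9, north=12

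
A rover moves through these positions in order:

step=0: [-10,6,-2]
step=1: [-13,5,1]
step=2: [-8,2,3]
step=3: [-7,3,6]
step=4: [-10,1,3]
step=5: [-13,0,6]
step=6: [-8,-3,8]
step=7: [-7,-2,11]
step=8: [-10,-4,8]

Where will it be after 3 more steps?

Step-to-step displacements: [-3,-1,+3], [+5,-3,+2], [+1,+1,+3], [-3,-2,-3], [-3,-1,+3], [+5,-3,+2], [+1,+1,+3], [-3,-2,-3] — a repeating cycle of length 4.
step 9: apply [-3,-1,+3] → [-13,-5,11]
step 10: apply [+5,-3,+2] → [-8,-8,13]
step 11: apply [+1,+1,+3] → [-7,-7,16]

[-7,-7,16]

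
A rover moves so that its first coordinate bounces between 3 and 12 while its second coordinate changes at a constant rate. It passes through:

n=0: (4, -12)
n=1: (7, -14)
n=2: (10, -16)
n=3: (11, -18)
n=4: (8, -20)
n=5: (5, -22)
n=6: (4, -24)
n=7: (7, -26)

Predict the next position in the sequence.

The first coordinate reflects between 3 and 12, moving 3 per step.
  step 8: 7 → 10
The second coordinate changes by -2 each step: at step 8 it is -28.

(10, -28)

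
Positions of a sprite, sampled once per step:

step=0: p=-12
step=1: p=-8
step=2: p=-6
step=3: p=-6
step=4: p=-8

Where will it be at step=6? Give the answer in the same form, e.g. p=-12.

First differences are +4, +2, +0, -2; their common second difference is -2 (constant acceleration).
step 5: -8 − 4 → p=-12
step 6: -12 − 6 → p=-18

p=-18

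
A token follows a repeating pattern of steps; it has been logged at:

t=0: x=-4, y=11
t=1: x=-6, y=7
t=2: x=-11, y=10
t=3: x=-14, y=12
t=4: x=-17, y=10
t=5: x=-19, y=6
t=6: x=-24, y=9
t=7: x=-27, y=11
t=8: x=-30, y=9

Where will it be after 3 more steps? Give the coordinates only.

x=-40, y=10

Step-to-step displacements: (-2, -4), (-5, +3), (-3, +2), (-3, -2), (-2, -4), (-5, +3), (-3, +2), (-3, -2) — a repeating cycle of length 4.
step 9: apply (-2, -4) → x=-32, y=5
step 10: apply (-5, +3) → x=-37, y=8
step 11: apply (-3, +2) → x=-40, y=10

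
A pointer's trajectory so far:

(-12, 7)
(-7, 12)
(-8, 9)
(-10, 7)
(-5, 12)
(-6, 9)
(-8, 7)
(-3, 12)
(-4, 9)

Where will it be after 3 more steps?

(-2, 9)

Differencing gives (+5, +5), (-1, -3), (-2, -2), (+5, +5), (-1, -3), (-2, -2), (+5, +5), (-1, -3). This is the pattern (+5, +5), (-1, -3), (-2, -2) repeated.
step 9: apply (-2, -2) → (-6, 7)
step 10: apply (+5, +5) → (-1, 12)
step 11: apply (-1, -3) → (-2, 9)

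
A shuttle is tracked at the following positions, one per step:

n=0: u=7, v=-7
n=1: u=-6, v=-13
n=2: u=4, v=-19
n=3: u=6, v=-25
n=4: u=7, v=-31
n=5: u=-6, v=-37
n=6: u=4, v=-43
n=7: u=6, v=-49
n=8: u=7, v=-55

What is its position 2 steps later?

The u coordinate repeats the cycle [7, -6, 4, 6] with period 4; step 10 mod 4 = 2, giving 4.
The v coordinate changes by -6 each step, so at step 10 it is -7 + 10·(-6) = -67.

u=4, v=-67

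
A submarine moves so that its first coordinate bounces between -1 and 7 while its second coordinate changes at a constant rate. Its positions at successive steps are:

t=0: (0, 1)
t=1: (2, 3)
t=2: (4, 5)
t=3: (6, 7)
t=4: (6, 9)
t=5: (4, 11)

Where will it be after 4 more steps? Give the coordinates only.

The first coordinate travels 2 per step and bounces off the walls at -1 and 7.
  step 6: 4 → 2
  step 7: 2 → 0
  step 8: 0 → 0
  step 9: 0 → 2
The second coordinate changes by +2 each step: at step 9 it is 19.

(2, 19)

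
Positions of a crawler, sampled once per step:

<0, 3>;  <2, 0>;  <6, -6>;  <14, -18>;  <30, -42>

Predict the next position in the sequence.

Step-to-step displacements: <+2, -3>, <+4, -6>, <+8, -12>, <+16, -24>; each is 2× the previous.
step 5: <30, -42> + <+32, -48> → <62, -90>

<62, -90>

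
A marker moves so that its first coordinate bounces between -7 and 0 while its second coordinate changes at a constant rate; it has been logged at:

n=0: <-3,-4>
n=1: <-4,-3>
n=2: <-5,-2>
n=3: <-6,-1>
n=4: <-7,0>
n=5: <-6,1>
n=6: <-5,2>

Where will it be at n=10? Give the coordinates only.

The first coordinate reflects between -7 and 0, moving 1 per step.
  step 7: -5 → -4
  step 8: -4 → -3
  step 9: -3 → -2
  step 10: -2 → -1
The second coordinate changes by +1 each step: at step 10 it is 6.

<-1,6>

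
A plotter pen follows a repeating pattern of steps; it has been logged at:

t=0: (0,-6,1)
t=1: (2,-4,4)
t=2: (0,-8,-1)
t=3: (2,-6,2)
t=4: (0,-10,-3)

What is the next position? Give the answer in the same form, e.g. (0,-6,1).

(2,-8,0)

The moves between consecutive positions are (+2,+2,+3), (-2,-4,-5), (+2,+2,+3), (-2,-4,-5); they repeat the 2-cycle [(+2,+2,+3), (-2,-4,-5)].
step 5: apply (+2,+2,+3) → (2,-8,0)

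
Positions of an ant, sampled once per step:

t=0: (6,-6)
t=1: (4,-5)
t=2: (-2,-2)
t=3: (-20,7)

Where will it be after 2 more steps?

Consecutive displacements (-2,+1), (-6,+3), (-18,+9) scale by a factor of 3 each step.
step 4: (-20,7) + (-54,+27) → (-74,34)
step 5: (-74,34) + (-162,+81) → (-236,115)

(-236,115)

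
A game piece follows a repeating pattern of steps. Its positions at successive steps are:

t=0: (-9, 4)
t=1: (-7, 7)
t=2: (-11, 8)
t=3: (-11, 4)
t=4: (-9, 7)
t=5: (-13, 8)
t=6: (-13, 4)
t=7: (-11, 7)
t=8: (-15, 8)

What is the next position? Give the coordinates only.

(-15, 4)

The moves between consecutive positions are (+2, +3), (-4, +1), (+0, -4), (+2, +3), (-4, +1), (+0, -4), (+2, +3), (-4, +1); they repeat the 3-cycle [(+2, +3), (-4, +1), (+0, -4)].
step 9: apply (+0, -4) → (-15, 4)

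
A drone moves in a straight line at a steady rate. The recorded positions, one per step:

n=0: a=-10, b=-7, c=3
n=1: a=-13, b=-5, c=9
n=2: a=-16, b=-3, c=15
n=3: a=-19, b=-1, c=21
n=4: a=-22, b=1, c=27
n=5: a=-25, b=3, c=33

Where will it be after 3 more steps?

Each step adds (-3, +2, +6) to the position.
step 6: a=-25, b=3, c=33 + (-3, +2, +6) → a=-28, b=5, c=39
step 7: a=-28, b=5, c=39 + (-3, +2, +6) → a=-31, b=7, c=45
step 8: a=-31, b=7, c=45 + (-3, +2, +6) → a=-34, b=9, c=51

a=-34, b=9, c=51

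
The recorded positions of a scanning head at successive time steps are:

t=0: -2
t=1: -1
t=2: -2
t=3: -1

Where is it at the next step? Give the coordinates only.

-2

Step-to-step displacements: +1, -1, +1; each is -1× the previous.
step 4: -1 − 1 → -2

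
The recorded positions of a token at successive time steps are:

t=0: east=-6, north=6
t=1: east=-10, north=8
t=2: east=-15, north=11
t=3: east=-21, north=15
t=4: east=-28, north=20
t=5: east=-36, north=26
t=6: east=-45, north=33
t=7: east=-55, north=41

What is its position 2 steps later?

Taking differences between consecutive positions: (-4, +2), (-5, +3), (-6, +4), (-7, +5), (-8, +6), (-9, +7), (-10, +8). These grow by (-1, +1) each step.
step 8: east=-55, north=41 + (-11, +9) → east=-66, north=50
step 9: east=-66, north=50 + (-12, +10) → east=-78, north=60

east=-78, north=60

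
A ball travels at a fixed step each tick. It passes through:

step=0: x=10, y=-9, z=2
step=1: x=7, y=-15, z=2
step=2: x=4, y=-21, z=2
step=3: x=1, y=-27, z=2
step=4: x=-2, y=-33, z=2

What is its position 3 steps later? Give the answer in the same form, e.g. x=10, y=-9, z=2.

x=-11, y=-51, z=2

The position changes by (-3, -6, +0) every step.
step 5: x=-2, y=-33, z=2 + (-3, -6, +0) → x=-5, y=-39, z=2
step 6: x=-5, y=-39, z=2 + (-3, -6, +0) → x=-8, y=-45, z=2
step 7: x=-8, y=-45, z=2 + (-3, -6, +0) → x=-11, y=-51, z=2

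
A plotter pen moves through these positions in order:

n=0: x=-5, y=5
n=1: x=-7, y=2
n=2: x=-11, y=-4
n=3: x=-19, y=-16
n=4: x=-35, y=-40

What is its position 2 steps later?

x=-131, y=-184

The jumps are (-2, -3), (-4, -6), (-8, -12), (-16, -24) — a geometric progression with ratio 2.
step 5: x=-35, y=-40 + (-32, -48) → x=-67, y=-88
step 6: x=-67, y=-88 + (-64, -96) → x=-131, y=-184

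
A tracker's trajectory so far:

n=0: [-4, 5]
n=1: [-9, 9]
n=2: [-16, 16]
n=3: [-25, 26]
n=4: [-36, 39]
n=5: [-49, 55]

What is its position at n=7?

Taking differences between consecutive positions: [-5, +4], [-7, +7], [-9, +10], [-11, +13], [-13, +16]. These grow by [-2, +3] each step.
step 6: [-49, 55] + [-15, +19] → [-64, 74]
step 7: [-64, 74] + [-17, +22] → [-81, 96]

[-81, 96]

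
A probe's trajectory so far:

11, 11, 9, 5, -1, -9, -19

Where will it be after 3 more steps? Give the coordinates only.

-61

First differences are +0, -2, -4, -6, -8, -10; their common second difference is -2 (constant acceleration).
step 7: -19 − 12 → -31
step 8: -31 − 14 → -45
step 9: -45 − 16 → -61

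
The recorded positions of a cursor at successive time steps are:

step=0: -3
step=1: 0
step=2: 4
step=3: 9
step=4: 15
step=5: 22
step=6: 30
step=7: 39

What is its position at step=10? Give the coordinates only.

Successive displacements: +3, +4, +5, +6, +7, +8, +9 — each changes by +1.
step 8: 39 + 10 → 49
step 9: 49 + 11 → 60
step 10: 60 + 12 → 72

72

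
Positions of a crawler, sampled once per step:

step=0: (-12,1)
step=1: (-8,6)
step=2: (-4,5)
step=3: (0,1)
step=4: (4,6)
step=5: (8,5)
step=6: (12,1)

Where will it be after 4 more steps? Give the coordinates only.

(28,6)

The first coordinate changes by +4 each step, so at step 10 it is -12 + 10·(4) = 28.
The second coordinate repeats the cycle [1, 6, 5] with period 3; step 10 mod 3 = 1, giving 6.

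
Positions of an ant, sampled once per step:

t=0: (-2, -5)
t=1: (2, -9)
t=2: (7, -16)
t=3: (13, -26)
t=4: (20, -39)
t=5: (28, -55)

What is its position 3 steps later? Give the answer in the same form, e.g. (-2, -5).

(58, -121)

First differences are (+4, -4), (+5, -7), (+6, -10), (+7, -13), (+8, -16); their common second difference is (+1, -3) (constant acceleration).
step 6: (28, -55) + (+9, -19) → (37, -74)
step 7: (37, -74) + (+10, -22) → (47, -96)
step 8: (47, -96) + (+11, -25) → (58, -121)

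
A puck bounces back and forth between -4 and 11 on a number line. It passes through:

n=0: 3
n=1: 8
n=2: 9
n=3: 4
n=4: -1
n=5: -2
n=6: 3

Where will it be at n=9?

4

The value travels 5 per step and bounces off the walls at -4 and 11.
  step 7: 3 → 8
  step 8: 8 → 9
  step 9: 9 → 4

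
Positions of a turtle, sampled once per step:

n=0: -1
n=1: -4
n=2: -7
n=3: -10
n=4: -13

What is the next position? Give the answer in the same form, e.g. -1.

The position changes by -3 every step.
step 5: -13 − 3 → -16

-16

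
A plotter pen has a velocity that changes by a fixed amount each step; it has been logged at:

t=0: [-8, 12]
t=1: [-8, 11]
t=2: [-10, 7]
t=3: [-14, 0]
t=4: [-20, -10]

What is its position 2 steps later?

Successive displacements: [+0, -1], [-2, -4], [-4, -7], [-6, -10] — each changes by [-2, -3].
step 5: [-20, -10] + [-8, -13] → [-28, -23]
step 6: [-28, -23] + [-10, -16] → [-38, -39]

[-38, -39]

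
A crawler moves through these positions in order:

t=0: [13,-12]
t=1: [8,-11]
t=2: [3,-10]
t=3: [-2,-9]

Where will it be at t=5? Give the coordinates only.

Constant displacement of [-5,+1] per step.
step 4: [-2,-9] + [-5,+1] → [-7,-8]
step 5: [-7,-8] + [-5,+1] → [-12,-7]

[-12,-7]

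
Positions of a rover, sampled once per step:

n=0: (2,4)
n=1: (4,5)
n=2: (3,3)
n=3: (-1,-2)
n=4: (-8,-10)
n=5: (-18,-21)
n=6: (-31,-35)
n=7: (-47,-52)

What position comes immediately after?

Successive displacements: (+2,+1), (-1,-2), (-4,-5), (-7,-8), (-10,-11), (-13,-14), (-16,-17) — each changes by (-3,-3).
step 8: (-47,-52) + (-19,-20) → (-66,-72)

(-66,-72)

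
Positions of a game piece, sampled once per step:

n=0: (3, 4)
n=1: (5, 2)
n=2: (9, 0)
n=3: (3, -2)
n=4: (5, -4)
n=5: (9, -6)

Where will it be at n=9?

First: cycles through 3, 5, 9 every 3 steps. Step 9 lands at position 0 of the cycle → 3.
Second: linear, -2 per step → -14 at step 9.

(3, -14)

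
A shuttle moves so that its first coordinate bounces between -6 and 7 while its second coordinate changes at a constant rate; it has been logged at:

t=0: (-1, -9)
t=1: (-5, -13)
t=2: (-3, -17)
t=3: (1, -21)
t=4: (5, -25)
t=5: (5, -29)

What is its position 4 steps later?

The first coordinate reflects between -6 and 7, moving 4 per step.
  step 6: 5 → 1
  step 7: 1 → -3
  step 8: -3 → -5
  step 9: -5 → -1
The second coordinate changes by -4 each step: at step 9 it is -45.

(-1, -45)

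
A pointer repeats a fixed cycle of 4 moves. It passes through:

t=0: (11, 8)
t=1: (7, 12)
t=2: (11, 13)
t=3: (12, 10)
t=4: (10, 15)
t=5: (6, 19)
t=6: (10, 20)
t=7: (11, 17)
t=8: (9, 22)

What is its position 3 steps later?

(10, 24)

The moves between consecutive positions are (-4, +4), (+4, +1), (+1, -3), (-2, +5), (-4, +4), (+4, +1), (+1, -3), (-2, +5); they repeat the 4-cycle [(-4, +4), (+4, +1), (+1, -3), (-2, +5)].
step 9: apply (-4, +4) → (5, 26)
step 10: apply (+4, +1) → (9, 27)
step 11: apply (+1, -3) → (10, 24)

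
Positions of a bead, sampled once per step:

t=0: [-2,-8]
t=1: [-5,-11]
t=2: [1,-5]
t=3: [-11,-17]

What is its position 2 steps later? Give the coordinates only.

[-35,-41]

The jumps are [-3,-3], [+6,+6], [-12,-12] — a geometric progression with ratio -2.
step 4: [-11,-17] + [+24,+24] → [13,7]
step 5: [13,7] + [-48,-48] → [-35,-41]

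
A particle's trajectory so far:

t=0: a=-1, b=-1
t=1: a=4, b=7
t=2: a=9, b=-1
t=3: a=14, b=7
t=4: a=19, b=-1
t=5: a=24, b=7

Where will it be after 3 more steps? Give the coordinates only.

The a coordinate changes by +5 each step, so at step 8 it is -1 + 8·(5) = 39.
The b coordinate repeats the cycle [-1, 7] with period 2; step 8 mod 2 = 0, giving -1.

a=39, b=-1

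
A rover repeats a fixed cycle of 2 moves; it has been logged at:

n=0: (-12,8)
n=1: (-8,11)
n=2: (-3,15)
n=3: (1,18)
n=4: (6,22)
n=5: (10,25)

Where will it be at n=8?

Differencing gives (+4,+3), (+5,+4), (+4,+3), (+5,+4), (+4,+3). This is the pattern (+4,+3), (+5,+4) repeated.
step 6: apply (+5,+4) → (15,29)
step 7: apply (+4,+3) → (19,32)
step 8: apply (+5,+4) → (24,36)

(24,36)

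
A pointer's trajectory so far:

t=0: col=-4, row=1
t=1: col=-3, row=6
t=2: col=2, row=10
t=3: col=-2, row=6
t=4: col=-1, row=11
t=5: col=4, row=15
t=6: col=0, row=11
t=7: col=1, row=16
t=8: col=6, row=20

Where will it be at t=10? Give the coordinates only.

col=3, row=21

Differencing gives (+1, +5), (+5, +4), (-4, -4), (+1, +5), (+5, +4), (-4, -4), (+1, +5), (+5, +4). This is the pattern (+1, +5), (+5, +4), (-4, -4) repeated.
step 9: apply (-4, -4) → col=2, row=16
step 10: apply (+1, +5) → col=3, row=21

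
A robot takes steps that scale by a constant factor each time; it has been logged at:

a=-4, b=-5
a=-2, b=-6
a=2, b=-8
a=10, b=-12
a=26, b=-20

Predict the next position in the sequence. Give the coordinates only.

Step-to-step displacements: (+2, -1), (+4, -2), (+8, -4), (+16, -8); each is 2× the previous.
step 5: a=26, b=-20 + (+32, -16) → a=58, b=-36

a=58, b=-36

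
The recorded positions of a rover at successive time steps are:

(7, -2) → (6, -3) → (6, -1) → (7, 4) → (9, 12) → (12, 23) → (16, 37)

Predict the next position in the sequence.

(21, 54)

Taking differences between consecutive positions: (-1, -1), (+0, +2), (+1, +5), (+2, +8), (+3, +11), (+4, +14). These grow by (+1, +3) each step.
step 7: (16, 37) + (+5, +17) → (21, 54)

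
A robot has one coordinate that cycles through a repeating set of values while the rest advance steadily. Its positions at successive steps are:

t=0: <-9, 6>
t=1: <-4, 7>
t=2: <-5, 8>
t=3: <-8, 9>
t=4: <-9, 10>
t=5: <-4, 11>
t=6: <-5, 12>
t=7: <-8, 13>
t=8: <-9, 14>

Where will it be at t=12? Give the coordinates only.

<-9, 18>

First: cycles through -9, -4, -5, -8 every 4 steps. Step 12 lands at position 0 of the cycle → -9.
Second: linear, +1 per step → 18 at step 12.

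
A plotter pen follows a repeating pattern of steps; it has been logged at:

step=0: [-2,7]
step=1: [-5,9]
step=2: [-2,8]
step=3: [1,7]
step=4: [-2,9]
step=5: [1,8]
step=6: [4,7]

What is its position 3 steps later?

Differencing gives [-3,+2], [+3,-1], [+3,-1], [-3,+2], [+3,-1], [+3,-1]. This is the pattern [-3,+2], [+3,-1], [+3,-1] repeated.
step 7: apply [-3,+2] → [1,9]
step 8: apply [+3,-1] → [4,8]
step 9: apply [+3,-1] → [7,7]

[7,7]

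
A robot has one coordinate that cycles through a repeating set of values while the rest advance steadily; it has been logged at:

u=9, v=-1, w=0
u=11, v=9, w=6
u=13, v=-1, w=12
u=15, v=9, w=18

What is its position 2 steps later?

u=19, v=9, w=30

The u coordinate changes by +2 each step, so at step 5 it is 9 + 5·(2) = 19.
The v coordinate repeats the cycle [-1, 9] with period 2; step 5 mod 2 = 1, giving 9.
The w coordinate changes by +6 each step, so at step 5 it is 0 + 5·(6) = 30.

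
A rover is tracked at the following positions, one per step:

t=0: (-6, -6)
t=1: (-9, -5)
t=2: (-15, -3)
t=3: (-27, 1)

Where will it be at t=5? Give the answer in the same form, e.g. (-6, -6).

Step-to-step displacements: (-3, +1), (-6, +2), (-12, +4); each is 2× the previous.
step 4: (-27, 1) + (-24, +8) → (-51, 9)
step 5: (-51, 9) + (-48, +16) → (-99, 25)

(-99, 25)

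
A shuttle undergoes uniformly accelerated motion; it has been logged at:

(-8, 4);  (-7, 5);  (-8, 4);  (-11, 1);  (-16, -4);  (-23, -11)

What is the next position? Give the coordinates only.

First differences are (+1, +1), (-1, -1), (-3, -3), (-5, -5), (-7, -7); their common second difference is (-2, -2) (constant acceleration).
step 6: (-23, -11) + (-9, -9) → (-32, -20)

(-32, -20)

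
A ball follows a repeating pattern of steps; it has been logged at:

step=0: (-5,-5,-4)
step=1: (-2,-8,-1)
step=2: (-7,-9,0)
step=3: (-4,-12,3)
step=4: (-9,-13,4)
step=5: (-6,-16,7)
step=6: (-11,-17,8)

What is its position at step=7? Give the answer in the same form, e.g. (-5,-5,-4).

(-8,-20,11)

Differencing gives (+3,-3,+3), (-5,-1,+1), (+3,-3,+3), (-5,-1,+1), (+3,-3,+3), (-5,-1,+1). This is the pattern (+3,-3,+3), (-5,-1,+1) repeated.
step 7: apply (+3,-3,+3) → (-8,-20,11)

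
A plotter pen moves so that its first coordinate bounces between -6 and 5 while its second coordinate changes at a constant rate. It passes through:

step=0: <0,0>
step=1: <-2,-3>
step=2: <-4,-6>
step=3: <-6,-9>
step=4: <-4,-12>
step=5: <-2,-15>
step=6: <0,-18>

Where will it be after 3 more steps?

The first coordinate travels 2 per step and bounces off the walls at -6 and 5.
  step 7: 0 → 2
  step 8: 2 → 4
  step 9: 4 → 4
The second coordinate changes by -3 each step: at step 9 it is -27.

<4,-27>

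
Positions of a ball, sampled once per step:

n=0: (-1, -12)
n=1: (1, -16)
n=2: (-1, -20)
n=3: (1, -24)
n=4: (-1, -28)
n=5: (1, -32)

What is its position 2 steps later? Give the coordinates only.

(1, -40)

First: cycles through -1, 1 every 2 steps. Step 7 lands at position 1 of the cycle → 1.
Second: linear, -4 per step → -40 at step 7.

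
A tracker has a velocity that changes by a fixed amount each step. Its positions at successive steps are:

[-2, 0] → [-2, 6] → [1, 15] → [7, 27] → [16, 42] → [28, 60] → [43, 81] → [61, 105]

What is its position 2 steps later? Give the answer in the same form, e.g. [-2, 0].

Successive displacements: [+0, +6], [+3, +9], [+6, +12], [+9, +15], [+12, +18], [+15, +21], [+18, +24] — each changes by [+3, +3].
step 8: [61, 105] + [+21, +27] → [82, 132]
step 9: [82, 132] + [+24, +30] → [106, 162]

[106, 162]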